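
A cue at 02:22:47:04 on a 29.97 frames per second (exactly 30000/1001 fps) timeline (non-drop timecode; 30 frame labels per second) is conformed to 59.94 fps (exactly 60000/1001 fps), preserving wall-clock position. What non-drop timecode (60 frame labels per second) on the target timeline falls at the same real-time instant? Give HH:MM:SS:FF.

02:22:47:08

Source frame index: (2×3600 + 22×60 + 47) × 30 + 4 = 257014.
Real time: 257014 / (30000/1001) = 128635507/15000 s.
Target frame: (128635507/15000) × (60000/1001) = 514028.
At 60 labels/s: frame 514028 → 02:22:47:08.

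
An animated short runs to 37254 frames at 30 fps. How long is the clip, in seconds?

1241.8 seconds

Running time = 37254 / (30) = 1241.8 s.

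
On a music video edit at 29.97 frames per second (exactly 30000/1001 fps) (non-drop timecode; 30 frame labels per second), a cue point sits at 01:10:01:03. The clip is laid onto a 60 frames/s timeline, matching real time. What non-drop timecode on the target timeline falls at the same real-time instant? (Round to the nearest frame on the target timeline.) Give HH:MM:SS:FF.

01:10:05:18

Source frame index: (1×3600 + 10×60 + 1) × 30 + 3 = 126033.
Real time: 126033 / (30000/1001) = 42053011/10000 s.
Target frame: (42053011/10000) × (60) = 126159033/500 ≈ 252318.066 → 252318.
At 60 labels/s: frame 252318 → 01:10:05:18.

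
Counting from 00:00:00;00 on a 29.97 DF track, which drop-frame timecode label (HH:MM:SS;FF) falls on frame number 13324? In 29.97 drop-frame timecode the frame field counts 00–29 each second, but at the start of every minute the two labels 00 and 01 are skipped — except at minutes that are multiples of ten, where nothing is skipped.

Ten DF minutes hold 17982 frames, so frame 13324 lies in block 0 (frames 0–17981) with 13324 frames into that block.
The block's first minute is 1800 frames and the rest 1798 each; 13324 frames reaches minute 7, so 0 × 18 + 7 × 2 = 14 labels have been skipped so far.
Adding those back, label number 13324 + 14 = 13338 at 30 labels/s is 444 s + 18 f = 0 h 7 min 24 s frame 18, i.e. 00:07:24;18.

00:07:24;18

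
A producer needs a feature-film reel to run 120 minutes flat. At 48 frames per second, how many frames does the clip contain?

345600 frames

120 min = 7200 s.
Frames = 7200 × 48 = 345600.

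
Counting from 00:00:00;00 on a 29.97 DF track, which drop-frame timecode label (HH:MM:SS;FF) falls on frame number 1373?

Ten DF minutes hold 17982 frames, so frame 1373 lies in block 0 (frames 0–17981) with 1373 frames into that block.
The block's first minute is 1800 frames and the rest 1798 each; 1373 frames reaches minute 0, so 0 × 18 + 0 × 2 = 0 labels have been skipped so far.
Adding those back, label number 1373 + 0 = 1373 at 30 labels/s is 45 s + 23 f = 0 h 0 min 45 s frame 23, i.e. 00:00:45;23.

00:00:45;23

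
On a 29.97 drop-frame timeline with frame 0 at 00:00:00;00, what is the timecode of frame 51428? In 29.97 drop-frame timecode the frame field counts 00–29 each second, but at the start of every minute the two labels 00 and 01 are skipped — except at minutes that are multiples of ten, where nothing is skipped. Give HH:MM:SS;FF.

00:28:36;00

Ten DF minutes hold 17982 frames, so frame 51428 lies in block 2 (frames 35964–53945) with 15464 frames into that block.
The block's first minute is 1800 frames and the rest 1798 each; 15464 frames reaches minute 8, so 2 × 18 + 8 × 2 = 52 labels have been skipped so far.
Adding those back, label number 51428 + 52 = 51480 at 30 labels/s is 1716 s + 0 f = 0 h 28 min 36 s frame 0, i.e. 00:28:36;00.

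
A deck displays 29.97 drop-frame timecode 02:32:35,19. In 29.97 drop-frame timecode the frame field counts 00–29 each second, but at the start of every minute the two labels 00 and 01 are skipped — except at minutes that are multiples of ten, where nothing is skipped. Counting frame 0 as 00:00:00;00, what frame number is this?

Complete 10-minute blocks: 15, each 17982 frames → 269730.
Remaining 2 whole minutes in the current block: 1800 + 1 × 1798 = 3598 frames.
Within the current minute: 35 × 30 + 19 − 2 = 1067 (labels ;00/;01 skipped at this minute). Total = 269730 + 3598 + 1067 = 274395.

274395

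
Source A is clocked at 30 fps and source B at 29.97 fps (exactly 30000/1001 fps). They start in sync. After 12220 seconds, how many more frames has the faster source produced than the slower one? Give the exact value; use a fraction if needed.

A emits 30 × 12220 = 366600 frames; B emits 30000/1001 × 12220 = 28200000/77.
Difference = 28200/77 frames (≈ 366.2338); B is behind A.

28200/77 frames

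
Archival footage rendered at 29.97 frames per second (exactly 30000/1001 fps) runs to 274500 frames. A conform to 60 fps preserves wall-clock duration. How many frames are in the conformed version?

549549 frames

Target frames = source frames × (target rate / source rate) = 274500 × (60)/(30000/1001) = 274500 × 1001/500 = 549549.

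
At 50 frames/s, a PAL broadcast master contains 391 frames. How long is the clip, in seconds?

Running time = 391 / (50) = 7.82 s.

7.82 seconds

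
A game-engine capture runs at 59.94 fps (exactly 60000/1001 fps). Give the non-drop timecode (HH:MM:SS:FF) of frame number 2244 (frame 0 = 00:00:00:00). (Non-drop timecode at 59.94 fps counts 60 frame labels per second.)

00:00:37:24

2244 ÷ 60 = 37 full seconds, remainder 24 frames.
37 s = 0 h 0 min 37 s.
Timecode: 00:00:37:24.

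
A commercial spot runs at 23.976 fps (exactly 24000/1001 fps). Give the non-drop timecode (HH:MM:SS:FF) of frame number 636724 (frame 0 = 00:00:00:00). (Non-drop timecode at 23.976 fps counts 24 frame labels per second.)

636724 ÷ 24 = 26530 full seconds, remainder 4 frames.
26530 s = 7 h 22 min 10 s.
Timecode: 07:22:10:04.

07:22:10:04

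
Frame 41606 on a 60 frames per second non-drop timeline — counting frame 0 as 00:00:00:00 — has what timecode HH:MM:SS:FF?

00:11:33:26

41606 ÷ 60 = 693 full seconds, remainder 26 frames.
693 s = 0 h 11 min 33 s.
Timecode: 00:11:33:26.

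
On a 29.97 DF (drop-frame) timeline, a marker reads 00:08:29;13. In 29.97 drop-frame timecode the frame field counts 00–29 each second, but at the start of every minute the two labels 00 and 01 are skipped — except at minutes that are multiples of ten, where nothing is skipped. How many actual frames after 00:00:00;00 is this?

As if non-drop at 30 labels/s: (0 × 3600 + 8 × 60 + 29) × 30 + 13 = 15283.
Minute boundaries passed: 8; those not divisible by 10: 8 − 0 = 8; dropped labels = 2 × 8 = 16.
Actual frame index = 15283 − 16 = 15267.

15267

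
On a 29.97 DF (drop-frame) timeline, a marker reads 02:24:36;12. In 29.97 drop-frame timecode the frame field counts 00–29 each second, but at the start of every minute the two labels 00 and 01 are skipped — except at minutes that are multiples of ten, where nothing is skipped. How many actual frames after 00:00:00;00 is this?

As if non-drop at 30 labels/s: (2 × 3600 + 24 × 60 + 36) × 30 + 12 = 260292.
Minute boundaries passed: 144; those not divisible by 10: 144 − 14 = 130; dropped labels = 2 × 130 = 260.
Actual frame index = 260292 − 260 = 260032.

260032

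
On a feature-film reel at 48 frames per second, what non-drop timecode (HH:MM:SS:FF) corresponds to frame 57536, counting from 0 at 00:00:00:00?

00:19:58:32

57536 ÷ 48 = 1198 full seconds, remainder 32 frames.
1198 s = 0 h 19 min 58 s.
Timecode: 00:19:58:32.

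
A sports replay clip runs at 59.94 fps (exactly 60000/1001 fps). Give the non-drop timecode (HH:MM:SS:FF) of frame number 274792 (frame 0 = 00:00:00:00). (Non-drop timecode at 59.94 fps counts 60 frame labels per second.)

274792 ÷ 60 = 4579 full seconds, remainder 52 frames.
4579 s = 1 h 16 min 19 s.
Timecode: 01:16:19:52.

01:16:19:52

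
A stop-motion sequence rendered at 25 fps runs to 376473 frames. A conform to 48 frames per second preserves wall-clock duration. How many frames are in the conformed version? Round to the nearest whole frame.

722828 frames

Frames at target rate = 376473 × (48) / (25) = 18070704/25 ≈ 722828.160.
Nearest whole frame: 722828.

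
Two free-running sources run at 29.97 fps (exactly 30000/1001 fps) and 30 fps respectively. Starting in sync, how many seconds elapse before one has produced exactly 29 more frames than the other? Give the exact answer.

29029/30 seconds

The gap grows by |30 − 30000/1001| = 30/1001 frames per second.
Time for a 29-frame gap: 29 ÷ (30/1001) = 29029/30 s.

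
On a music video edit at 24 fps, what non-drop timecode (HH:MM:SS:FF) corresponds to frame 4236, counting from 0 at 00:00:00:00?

4236 ÷ 24 = 176 full seconds, remainder 12 frames.
176 s = 0 h 2 min 56 s.
Timecode: 00:02:56:12.

00:02:56:12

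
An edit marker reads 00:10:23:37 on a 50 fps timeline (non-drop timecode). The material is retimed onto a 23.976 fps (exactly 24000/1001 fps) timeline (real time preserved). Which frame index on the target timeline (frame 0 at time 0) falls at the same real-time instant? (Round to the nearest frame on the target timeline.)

Source frame index: (0×3600 + 10×60 + 23) × 50 + 37 = 31187.
Real time: 31187 / (50) = 31187/50 s.
Target frame: (31187/50) × (24000/1001) = 1151520/77 ≈ 14954.805 → 14955.

frame 14955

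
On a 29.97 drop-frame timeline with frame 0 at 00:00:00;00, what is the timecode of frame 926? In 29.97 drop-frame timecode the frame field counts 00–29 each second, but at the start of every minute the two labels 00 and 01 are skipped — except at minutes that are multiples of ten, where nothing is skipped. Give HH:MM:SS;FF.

00:00:30;26

Ten DF minutes hold 17982 frames, so frame 926 lies in block 0 (frames 0–17981) with 926 frames into that block.
The block's first minute is 1800 frames and the rest 1798 each; 926 frames reaches minute 0, so 0 × 18 + 0 × 2 = 0 labels have been skipped so far.
Adding those back, label number 926 + 0 = 926 at 30 labels/s is 30 s + 26 f = 0 h 0 min 30 s frame 26, i.e. 00:00:30;26.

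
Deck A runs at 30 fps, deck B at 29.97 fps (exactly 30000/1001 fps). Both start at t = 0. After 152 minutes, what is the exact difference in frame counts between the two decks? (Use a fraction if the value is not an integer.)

273600/1001 frames

152 min = 9120 s.
A emits 30 × 9120 = 273600 frames; B emits 30000/1001 × 9120 = 273600000/1001.
Difference = 273600/1001 frames (≈ 273.3267); B is behind A.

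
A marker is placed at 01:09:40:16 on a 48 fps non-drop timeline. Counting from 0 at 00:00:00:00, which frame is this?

Total seconds to the label: (1 × 3600 + 9 × 60 + 40) = 4180.
Frame index = 4180 × 48 + 16 = 200656.

frame 200656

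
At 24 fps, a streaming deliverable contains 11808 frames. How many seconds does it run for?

Running time = 11808 / (24) = 492 s.

492 seconds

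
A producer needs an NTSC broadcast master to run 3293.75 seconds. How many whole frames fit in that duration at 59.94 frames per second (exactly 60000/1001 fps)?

197427 frames

Frames = 3293.75 × 60000/1001 = 197625000/1001 ≈ 197427.5724.
Complete frames: 197427.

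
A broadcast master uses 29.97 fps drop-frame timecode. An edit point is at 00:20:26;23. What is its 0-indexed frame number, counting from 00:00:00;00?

36767

Complete 10-minute blocks: 2, each 17982 frames → 35964.
Remaining 0 whole minutes in the current block: 0 frames.
Within the current minute: 26 × 30 + 23 = 803. Total = 35964 + 0 + 803 = 36767.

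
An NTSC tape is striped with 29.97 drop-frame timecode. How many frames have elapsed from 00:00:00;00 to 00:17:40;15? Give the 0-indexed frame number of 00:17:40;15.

Complete 10-minute blocks: 1, each 17982 frames → 17982.
Remaining 7 whole minutes in the current block: 1800 + 6 × 1798 = 12588 frames.
Within the current minute: 40 × 30 + 15 − 2 = 1213 (labels ;00/;01 skipped at this minute). Total = 17982 + 12588 + 1213 = 31783.

31783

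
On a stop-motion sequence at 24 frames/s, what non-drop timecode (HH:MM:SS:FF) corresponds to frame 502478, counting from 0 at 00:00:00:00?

502478 ÷ 24 = 20936 full seconds, remainder 14 frames.
20936 s = 5 h 48 min 56 s.
Timecode: 05:48:56:14.

05:48:56:14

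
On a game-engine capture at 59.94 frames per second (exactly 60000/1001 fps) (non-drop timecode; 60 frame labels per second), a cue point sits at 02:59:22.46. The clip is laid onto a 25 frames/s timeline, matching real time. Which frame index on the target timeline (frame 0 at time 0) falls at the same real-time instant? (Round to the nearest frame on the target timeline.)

frame 269338

Source frame index: (2×3600 + 59×60 + 22) × 60 + 46 = 645766.
Real time: 645766 / (60000/1001) = 323205883/30000 s.
Target frame: (323205883/30000) × (25) = 323205883/1200 ≈ 269338.236 → 269338.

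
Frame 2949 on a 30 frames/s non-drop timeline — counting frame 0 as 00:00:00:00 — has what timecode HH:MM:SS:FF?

2949 ÷ 30 = 98 full seconds, remainder 9 frames.
98 s = 0 h 1 min 38 s.
Timecode: 00:01:38:09.

00:01:38:09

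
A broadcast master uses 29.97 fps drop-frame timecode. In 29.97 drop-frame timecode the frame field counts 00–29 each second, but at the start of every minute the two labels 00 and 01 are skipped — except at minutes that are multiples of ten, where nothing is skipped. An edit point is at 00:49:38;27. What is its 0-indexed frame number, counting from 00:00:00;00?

As if non-drop at 30 labels/s: (0 × 3600 + 49 × 60 + 38) × 30 + 27 = 89367.
Minute boundaries passed: 49; those not divisible by 10: 49 − 4 = 45; dropped labels = 2 × 45 = 90.
Actual frame index = 89367 − 90 = 89277.

89277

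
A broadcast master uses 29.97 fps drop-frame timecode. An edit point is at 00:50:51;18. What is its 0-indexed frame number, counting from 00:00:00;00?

91458

Complete 10-minute blocks: 5, each 17982 frames → 89910.
Remaining 0 whole minutes in the current block: 0 frames.
Within the current minute: 51 × 30 + 18 = 1548. Total = 89910 + 0 + 1548 = 91458.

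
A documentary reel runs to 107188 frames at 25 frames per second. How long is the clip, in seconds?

4287.52 seconds

Running time = 107188 / (25) = 4287.52 s.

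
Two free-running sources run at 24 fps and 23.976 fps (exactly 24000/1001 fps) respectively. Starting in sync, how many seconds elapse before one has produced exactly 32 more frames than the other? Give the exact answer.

4004/3 seconds

The gap grows by |24000/1001 − 24| = 24/1001 frames per second.
Time for a 32-frame gap: 32 ÷ (24/1001) = 4004/3 s.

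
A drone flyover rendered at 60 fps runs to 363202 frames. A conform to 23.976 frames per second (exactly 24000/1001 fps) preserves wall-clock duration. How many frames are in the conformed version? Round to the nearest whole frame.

145136 frames

Frames at target rate = 363202 × (24000/1001) / (60) = 20754400/143 ≈ 145135.664.
Nearest whole frame: 145136.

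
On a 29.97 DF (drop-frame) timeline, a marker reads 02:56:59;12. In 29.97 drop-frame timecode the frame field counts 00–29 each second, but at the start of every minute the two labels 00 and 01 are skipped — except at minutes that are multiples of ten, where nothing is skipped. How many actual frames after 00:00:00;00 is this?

Complete 10-minute blocks: 17, each 17982 frames → 305694.
Remaining 6 whole minutes in the current block: 1800 + 5 × 1798 = 10790 frames.
Within the current minute: 59 × 30 + 12 − 2 = 1780 (labels ;00/;01 skipped at this minute). Total = 305694 + 10790 + 1780 = 318264.

318264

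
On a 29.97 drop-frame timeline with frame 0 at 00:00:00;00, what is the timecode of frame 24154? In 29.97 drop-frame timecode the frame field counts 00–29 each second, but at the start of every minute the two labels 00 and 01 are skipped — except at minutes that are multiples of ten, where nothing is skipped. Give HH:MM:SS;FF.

00:13:25;28

Each 10-minute DF block holds 10 × 60 × 30 − 9 × 2 = 17982 frames. 24154 ÷ 17982 → 1 full block, remainder 6172.
Within the partial block the first minute is 1800 frames and each further minute 1798, so 3 further minute boundaries passed. Total skipped labels = 18 × 1 + 2 × 3 = 24.
Non-drop label index = 24154 + 24 = 24178; at 30 labels/s that is 00:13:25:28, i.e. DF 00:13:25;28.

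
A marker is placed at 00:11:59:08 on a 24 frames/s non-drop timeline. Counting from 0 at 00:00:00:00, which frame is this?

frame 17264

Total seconds to the label: (0 × 3600 + 11 × 60 + 59) = 719.
Frame index = 719 × 24 + 8 = 17264.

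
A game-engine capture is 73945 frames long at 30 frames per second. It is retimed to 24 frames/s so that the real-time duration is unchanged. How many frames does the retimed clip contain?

Target frames = source frames × (target rate / source rate) = 73945 × (24)/(30) = 73945 × 4/5 = 59156.

59156 frames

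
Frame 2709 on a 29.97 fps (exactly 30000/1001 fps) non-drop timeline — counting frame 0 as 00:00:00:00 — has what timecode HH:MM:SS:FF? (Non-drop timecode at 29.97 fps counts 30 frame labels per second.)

00:01:30:09

2709 ÷ 30 = 90 full seconds, remainder 9 frames.
90 s = 0 h 1 min 30 s.
Timecode: 00:01:30:09.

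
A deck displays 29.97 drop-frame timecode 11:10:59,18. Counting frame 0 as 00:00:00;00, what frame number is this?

1206582

Complete 10-minute blocks: 67, each 17982 frames → 1204794.
Remaining 0 whole minutes in the current block: 0 frames.
Within the current minute: 59 × 30 + 18 = 1788. Total = 1204794 + 0 + 1788 = 1206582.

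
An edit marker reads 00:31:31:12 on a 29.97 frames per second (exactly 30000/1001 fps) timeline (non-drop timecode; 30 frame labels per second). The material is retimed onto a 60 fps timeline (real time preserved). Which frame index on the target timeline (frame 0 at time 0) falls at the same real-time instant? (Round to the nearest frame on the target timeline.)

Source frame index: (0×3600 + 31×60 + 31) × 30 + 12 = 56742.
Real time: 56742 / (30000/1001) = 9466457/5000 s.
Target frame: (9466457/5000) × (60) = 28399371/250 ≈ 113597.484 → 113597.

frame 113597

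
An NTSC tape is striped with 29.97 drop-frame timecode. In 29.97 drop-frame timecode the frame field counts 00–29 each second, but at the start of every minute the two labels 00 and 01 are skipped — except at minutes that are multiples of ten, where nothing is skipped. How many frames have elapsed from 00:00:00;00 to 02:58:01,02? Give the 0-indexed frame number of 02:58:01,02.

320110

As if non-drop at 30 labels/s: (2 × 3600 + 58 × 60 + 1) × 30 + 2 = 320432.
Minute boundaries passed: 178; those not divisible by 10: 178 − 17 = 161; dropped labels = 2 × 161 = 322.
Actual frame index = 320432 − 322 = 320110.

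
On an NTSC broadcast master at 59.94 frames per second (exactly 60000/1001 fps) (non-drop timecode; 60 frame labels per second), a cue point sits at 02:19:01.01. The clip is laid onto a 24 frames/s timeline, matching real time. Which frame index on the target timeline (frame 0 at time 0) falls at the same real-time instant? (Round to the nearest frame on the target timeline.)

Source frame index: (2×3600 + 19×60 + 1) × 60 + 1 = 500461.
Real time: 500461 / (60000/1001) = 500961461/60000 s.
Target frame: (500961461/60000) × (24) = 500961461/2500 ≈ 200384.584 → 200385.

frame 200385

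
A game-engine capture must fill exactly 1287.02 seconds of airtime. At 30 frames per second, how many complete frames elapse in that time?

38610 frames

Frames = 1287.02 × 30 = 193053/5 ≈ 38610.6000.
Complete frames: 38610.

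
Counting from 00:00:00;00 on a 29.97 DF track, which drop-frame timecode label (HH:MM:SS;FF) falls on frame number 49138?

Each 10-minute DF block holds 10 × 60 × 30 − 9 × 2 = 17982 frames. 49138 ÷ 17982 → 2 full blocks, remainder 13174.
Within the partial block the first minute is 1800 frames and each further minute 1798, so 7 further minute boundaries passed. Total skipped labels = 18 × 2 + 2 × 7 = 50.
Non-drop label index = 49138 + 50 = 49188; at 30 labels/s that is 00:27:19:18, i.e. DF 00:27:19;18.

00:27:19;18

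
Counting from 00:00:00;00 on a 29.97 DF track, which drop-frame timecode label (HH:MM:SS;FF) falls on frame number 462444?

04:17:10;08

Each 10-minute DF block holds 10 × 60 × 30 − 9 × 2 = 17982 frames. 462444 ÷ 17982 → 25 full blocks, remainder 12894.
Within the partial block the first minute is 1800 frames and each further minute 1798, so 7 further minute boundaries passed. Total skipped labels = 18 × 25 + 2 × 7 = 464.
Non-drop label index = 462444 + 464 = 462908; at 30 labels/s that is 04:17:10:08, i.e. DF 04:17:10;08.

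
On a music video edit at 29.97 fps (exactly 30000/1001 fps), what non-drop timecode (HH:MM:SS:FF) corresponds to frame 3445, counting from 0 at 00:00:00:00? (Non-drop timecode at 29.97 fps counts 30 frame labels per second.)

00:01:54:25

3445 ÷ 30 = 114 full seconds, remainder 25 frames.
114 s = 0 h 1 min 54 s.
Timecode: 00:01:54:25.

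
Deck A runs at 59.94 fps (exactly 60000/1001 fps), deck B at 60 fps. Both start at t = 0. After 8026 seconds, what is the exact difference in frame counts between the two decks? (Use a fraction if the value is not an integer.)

A emits 60000/1001 × 8026 = 481560000/1001 frames; B emits 60 × 8026 = 481560.
Difference = 481560/1001 frames (≈ 481.0789); B is ahead of A.

481560/1001 frames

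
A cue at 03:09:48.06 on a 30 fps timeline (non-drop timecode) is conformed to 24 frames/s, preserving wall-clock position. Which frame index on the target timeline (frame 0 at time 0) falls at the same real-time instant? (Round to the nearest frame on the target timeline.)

Source frame index: (3×3600 + 9×60 + 48) × 30 + 6 = 341646.
Real time: 341646 / (30) = 56941/5 s.
Target frame: (56941/5) × (24) = 1366584/5 ≈ 273316.800 → 273317.

frame 273317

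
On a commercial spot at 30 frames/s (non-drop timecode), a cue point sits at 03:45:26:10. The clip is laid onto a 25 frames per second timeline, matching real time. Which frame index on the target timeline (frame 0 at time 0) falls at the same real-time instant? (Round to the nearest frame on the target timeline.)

Source frame index: (3×3600 + 45×60 + 26) × 30 + 10 = 405790.
Real time: 405790 / (30) = 40579/3 s.
Target frame: (40579/3) × (25) = 1014475/3 ≈ 338158.333 → 338158.

frame 338158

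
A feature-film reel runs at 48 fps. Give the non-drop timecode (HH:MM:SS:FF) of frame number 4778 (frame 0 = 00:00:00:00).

4778 ÷ 48 = 99 full seconds, remainder 26 frames.
99 s = 0 h 1 min 39 s.
Timecode: 00:01:39:26.

00:01:39:26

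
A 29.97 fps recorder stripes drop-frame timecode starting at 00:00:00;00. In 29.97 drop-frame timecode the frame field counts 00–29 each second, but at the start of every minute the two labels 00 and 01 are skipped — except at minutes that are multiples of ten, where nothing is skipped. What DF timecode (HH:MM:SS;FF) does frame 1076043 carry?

Each 10-minute DF block holds 10 × 60 × 30 − 9 × 2 = 17982 frames. 1076043 ÷ 17982 → 59 full blocks, remainder 15105.
Within the partial block the first minute is 1800 frames and each further minute 1798, so 8 further minute boundaries passed. Total skipped labels = 18 × 59 + 2 × 8 = 1078.
Non-drop label index = 1076043 + 1078 = 1077121; at 30 labels/s that is 09:58:24:01, i.e. DF 09:58:24;01.

09:58:24;01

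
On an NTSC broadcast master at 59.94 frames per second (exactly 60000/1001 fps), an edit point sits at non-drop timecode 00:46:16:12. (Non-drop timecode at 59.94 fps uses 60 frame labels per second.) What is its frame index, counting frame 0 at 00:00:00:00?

Total seconds to the label: (0 × 3600 + 46 × 60 + 16) = 2776.
Frame index = 2776 × 60 + 12 = 166572.

frame 166572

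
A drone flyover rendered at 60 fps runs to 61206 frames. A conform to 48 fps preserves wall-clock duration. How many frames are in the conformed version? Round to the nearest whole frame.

Frames at target rate = 61206 × (48) / (60) = 244824/5 ≈ 48964.800.
Nearest whole frame: 48965.

48965 frames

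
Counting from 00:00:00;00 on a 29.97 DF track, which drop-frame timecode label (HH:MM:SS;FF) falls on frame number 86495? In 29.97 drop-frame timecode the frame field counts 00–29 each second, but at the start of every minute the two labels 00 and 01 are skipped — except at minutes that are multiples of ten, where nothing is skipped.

00:48:06;03

Ten DF minutes hold 17982 frames, so frame 86495 lies in block 4 (frames 71928–89909) with 14567 frames into that block.
The block's first minute is 1800 frames and the rest 1798 each; 14567 frames reaches minute 8, so 4 × 18 + 8 × 2 = 88 labels have been skipped so far.
Adding those back, label number 86495 + 88 = 86583 at 30 labels/s is 2886 s + 3 f = 0 h 48 min 6 s frame 3, i.e. 00:48:06;03.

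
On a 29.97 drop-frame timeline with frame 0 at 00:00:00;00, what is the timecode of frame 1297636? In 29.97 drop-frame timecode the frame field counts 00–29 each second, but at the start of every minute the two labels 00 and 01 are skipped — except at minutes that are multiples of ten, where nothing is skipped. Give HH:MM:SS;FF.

12:01:37;24

Ten DF minutes hold 17982 frames, so frame 1297636 lies in block 72 (frames 1294704–1312685) with 2932 frames into that block.
The block's first minute is 1800 frames and the rest 1798 each; 2932 frames reaches minute 1, so 72 × 18 + 1 × 2 = 1298 labels have been skipped so far.
Adding those back, label number 1297636 + 1298 = 1298934 at 30 labels/s is 43297 s + 24 f = 12 h 1 min 37 s frame 24, i.e. 12:01:37;24.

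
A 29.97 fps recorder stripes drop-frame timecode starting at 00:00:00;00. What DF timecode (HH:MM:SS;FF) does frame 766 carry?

00:00:25;16

Ten DF minutes hold 17982 frames, so frame 766 lies in block 0 (frames 0–17981) with 766 frames into that block.
The block's first minute is 1800 frames and the rest 1798 each; 766 frames reaches minute 0, so 0 × 18 + 0 × 2 = 0 labels have been skipped so far.
Adding those back, label number 766 + 0 = 766 at 30 labels/s is 25 s + 16 f = 0 h 0 min 25 s frame 16, i.e. 00:00:25;16.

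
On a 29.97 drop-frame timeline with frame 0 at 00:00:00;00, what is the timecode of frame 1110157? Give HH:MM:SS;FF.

Ten DF minutes hold 17982 frames, so frame 1110157 lies in block 61 (frames 1096902–1114883) with 13255 frames into that block.
The block's first minute is 1800 frames and the rest 1798 each; 13255 frames reaches minute 7, so 61 × 18 + 7 × 2 = 1112 labels have been skipped so far.
Adding those back, label number 1110157 + 1112 = 1111269 at 30 labels/s is 37042 s + 9 f = 10 h 17 min 22 s frame 9, i.e. 10:17:22;09.

10:17:22;09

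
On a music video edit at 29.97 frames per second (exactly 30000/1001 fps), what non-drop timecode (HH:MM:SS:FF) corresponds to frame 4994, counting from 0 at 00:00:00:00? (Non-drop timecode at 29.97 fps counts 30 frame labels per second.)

00:02:46:14

4994 ÷ 30 = 166 full seconds, remainder 14 frames.
166 s = 0 h 2 min 46 s.
Timecode: 00:02:46:14.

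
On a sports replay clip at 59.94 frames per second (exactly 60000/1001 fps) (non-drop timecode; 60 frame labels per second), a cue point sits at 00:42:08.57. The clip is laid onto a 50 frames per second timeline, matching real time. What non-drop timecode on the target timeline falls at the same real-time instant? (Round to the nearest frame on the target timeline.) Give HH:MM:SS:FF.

Source frame index: (0×3600 + 42×60 + 8) × 60 + 57 = 151737.
Real time: 151737 / (60000/1001) = 50629579/20000 s.
Target frame: (50629579/20000) × (50) = 50629579/400 ≈ 126573.947 → 126574.
At 50 labels/s: frame 126574 → 00:42:11:24.

00:42:11:24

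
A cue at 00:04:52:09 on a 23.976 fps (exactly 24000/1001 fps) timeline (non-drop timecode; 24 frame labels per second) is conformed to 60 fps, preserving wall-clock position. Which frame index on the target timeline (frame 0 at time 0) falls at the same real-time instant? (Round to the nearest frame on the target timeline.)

Source frame index: (0×3600 + 4×60 + 52) × 24 + 9 = 7017.
Real time: 7017 / (24000/1001) = 2341339/8000 s.
Target frame: (2341339/8000) × (60) = 7024017/400 ≈ 17560.042 → 17560.

frame 17560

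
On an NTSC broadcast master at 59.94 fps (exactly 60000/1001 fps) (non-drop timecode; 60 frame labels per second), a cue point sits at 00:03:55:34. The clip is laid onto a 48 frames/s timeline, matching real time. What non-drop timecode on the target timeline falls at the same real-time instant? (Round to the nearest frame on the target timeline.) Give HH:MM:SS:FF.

Source frame index: (0×3600 + 3×60 + 55) × 60 + 34 = 14134.
Real time: 14134 / (60000/1001) = 7074067/30000 s.
Target frame: (7074067/30000) × (48) = 7074067/625 ≈ 11318.507 → 11319.
At 48 labels/s: frame 11319 → 00:03:55:39.

00:03:55:39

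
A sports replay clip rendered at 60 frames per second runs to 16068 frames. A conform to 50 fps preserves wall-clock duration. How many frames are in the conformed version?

Target frames = source frames × (target rate / source rate) = 16068 × (50)/(60) = 16068 × 5/6 = 13390.

13390 frames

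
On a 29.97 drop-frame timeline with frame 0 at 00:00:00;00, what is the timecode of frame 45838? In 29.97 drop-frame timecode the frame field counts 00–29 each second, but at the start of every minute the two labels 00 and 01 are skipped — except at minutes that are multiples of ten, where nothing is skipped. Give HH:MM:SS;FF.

00:25:29;14

Ten DF minutes hold 17982 frames, so frame 45838 lies in block 2 (frames 35964–53945) with 9874 frames into that block.
The block's first minute is 1800 frames and the rest 1798 each; 9874 frames reaches minute 5, so 2 × 18 + 5 × 2 = 46 labels have been skipped so far.
Adding those back, label number 45838 + 46 = 45884 at 30 labels/s is 1529 s + 14 f = 0 h 25 min 29 s frame 14, i.e. 00:25:29;14.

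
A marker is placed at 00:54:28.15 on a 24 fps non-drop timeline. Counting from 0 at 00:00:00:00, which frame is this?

78447

Total seconds to the label: (0 × 3600 + 54 × 60 + 28) = 3268.
Frame index = 3268 × 24 + 15 = 78447.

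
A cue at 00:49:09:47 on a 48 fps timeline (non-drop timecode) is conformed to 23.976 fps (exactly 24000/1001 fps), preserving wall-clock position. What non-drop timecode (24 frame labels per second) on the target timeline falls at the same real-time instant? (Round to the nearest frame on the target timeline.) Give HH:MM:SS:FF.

00:49:07:01

Source frame index: (0×3600 + 49×60 + 9) × 48 + 47 = 141599.
Real time: 141599 / (48) = 141599/48 s.
Target frame: (141599/48) × (24000/1001) = 70799500/1001 ≈ 70728.771 → 70729.
At 24 labels/s: frame 70729 → 00:49:07:01.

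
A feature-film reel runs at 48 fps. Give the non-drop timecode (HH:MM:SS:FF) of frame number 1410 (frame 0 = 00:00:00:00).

1410 ÷ 48 = 29 full seconds, remainder 18 frames.
29 s = 0 h 0 min 29 s.
Timecode: 00:00:29:18.

00:00:29:18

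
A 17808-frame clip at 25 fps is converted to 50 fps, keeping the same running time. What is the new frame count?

Target frames = source frames × (target rate / source rate) = 17808 × (50)/(25) = 17808 × 2 = 35616.

35616 frames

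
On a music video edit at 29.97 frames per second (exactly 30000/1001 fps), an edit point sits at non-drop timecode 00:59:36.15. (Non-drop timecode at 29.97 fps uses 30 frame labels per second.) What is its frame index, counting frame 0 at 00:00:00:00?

frame 107295

Total seconds to the label: (0 × 3600 + 59 × 60 + 36) = 3576.
Frame index = 3576 × 30 + 15 = 107295.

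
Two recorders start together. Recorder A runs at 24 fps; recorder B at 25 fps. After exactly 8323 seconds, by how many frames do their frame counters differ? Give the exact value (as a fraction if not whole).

A emits 24 × 8323 = 199752 frames; B emits 25 × 8323 = 208075.
Difference = 8323 frames; B is ahead of A.

8323 frames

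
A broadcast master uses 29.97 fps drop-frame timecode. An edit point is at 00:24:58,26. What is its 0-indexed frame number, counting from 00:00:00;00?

As if non-drop at 30 labels/s: (0 × 3600 + 24 × 60 + 58) × 30 + 26 = 44966.
Minute boundaries passed: 24; those not divisible by 10: 24 − 2 = 22; dropped labels = 2 × 22 = 44.
Actual frame index = 44966 − 44 = 44922.

44922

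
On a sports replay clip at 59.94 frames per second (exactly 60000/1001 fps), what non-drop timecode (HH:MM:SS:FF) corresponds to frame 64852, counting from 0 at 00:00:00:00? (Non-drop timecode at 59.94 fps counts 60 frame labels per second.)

64852 ÷ 60 = 1080 full seconds, remainder 52 frames.
1080 s = 0 h 18 min 0 s.
Timecode: 00:18:00:52.

00:18:00:52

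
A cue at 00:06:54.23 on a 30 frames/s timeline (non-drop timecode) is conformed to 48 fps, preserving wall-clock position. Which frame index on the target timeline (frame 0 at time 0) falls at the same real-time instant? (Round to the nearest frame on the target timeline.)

frame 19909

Source frame index: (0×3600 + 6×60 + 54) × 30 + 23 = 12443.
Real time: 12443 / (30) = 12443/30 s.
Target frame: (12443/30) × (48) = 99544/5 ≈ 19908.800 → 19909.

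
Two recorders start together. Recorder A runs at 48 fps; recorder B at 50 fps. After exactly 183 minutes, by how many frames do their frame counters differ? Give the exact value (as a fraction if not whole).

21960 frames

183 min = 10980 s.
A emits 48 × 10980 = 527040 frames; B emits 50 × 10980 = 549000.
Difference = 21960 frames; B is ahead of A.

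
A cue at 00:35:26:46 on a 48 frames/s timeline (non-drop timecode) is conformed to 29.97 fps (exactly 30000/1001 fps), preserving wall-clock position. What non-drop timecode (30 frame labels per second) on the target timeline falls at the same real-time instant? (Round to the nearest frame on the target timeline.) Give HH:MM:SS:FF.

00:35:24:25

Source frame index: (0×3600 + 35×60 + 26) × 48 + 46 = 102094.
Real time: 102094 / (48) = 51047/24 s.
Target frame: (51047/24) × (30000/1001) = 63808750/1001 ≈ 63745.005 → 63745.
At 30 labels/s: frame 63745 → 00:35:24:25.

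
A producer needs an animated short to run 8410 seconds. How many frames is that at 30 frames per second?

252300 frames

Frames = 8410 × 30 = 252300.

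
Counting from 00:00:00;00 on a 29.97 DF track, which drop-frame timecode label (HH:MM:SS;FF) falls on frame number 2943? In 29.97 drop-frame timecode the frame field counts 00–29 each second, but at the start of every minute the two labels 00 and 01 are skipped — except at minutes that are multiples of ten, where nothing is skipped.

Ten DF minutes hold 17982 frames, so frame 2943 lies in block 0 (frames 0–17981) with 2943 frames into that block.
The block's first minute is 1800 frames and the rest 1798 each; 2943 frames reaches minute 1, so 0 × 18 + 1 × 2 = 2 labels have been skipped so far.
Adding those back, label number 2943 + 2 = 2945 at 30 labels/s is 98 s + 5 f = 0 h 1 min 38 s frame 5, i.e. 00:01:38;05.

00:01:38;05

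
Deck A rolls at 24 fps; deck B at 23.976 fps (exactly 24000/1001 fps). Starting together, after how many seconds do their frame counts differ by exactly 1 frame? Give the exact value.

The gap grows by |24000/1001 − 24| = 24/1001 frames per second.
Time for a 1-frame gap: 1 ÷ (24/1001) = 1001/24 s.

1001/24 seconds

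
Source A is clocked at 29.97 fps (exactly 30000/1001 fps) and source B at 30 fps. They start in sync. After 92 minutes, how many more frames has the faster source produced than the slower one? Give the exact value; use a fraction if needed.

165600/1001 frames

92 min = 5520 s.
A emits 30000/1001 × 5520 = 165600000/1001 frames; B emits 30 × 5520 = 165600.
Difference = 165600/1001 frames (≈ 165.4346); B is ahead of A.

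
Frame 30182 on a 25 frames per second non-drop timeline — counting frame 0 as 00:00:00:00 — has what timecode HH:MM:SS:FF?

30182 ÷ 25 = 1207 full seconds, remainder 7 frames.
1207 s = 0 h 20 min 7 s.
Timecode: 00:20:07:07.

00:20:07:07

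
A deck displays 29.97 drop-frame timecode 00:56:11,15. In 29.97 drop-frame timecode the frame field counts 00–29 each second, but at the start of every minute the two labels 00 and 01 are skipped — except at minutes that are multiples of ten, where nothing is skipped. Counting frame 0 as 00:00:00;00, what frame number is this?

Complete 10-minute blocks: 5, each 17982 frames → 89910.
Remaining 6 whole minutes in the current block: 1800 + 5 × 1798 = 10790 frames.
Within the current minute: 11 × 30 + 15 − 2 = 343 (labels ;00/;01 skipped at this minute). Total = 89910 + 10790 + 343 = 101043.

101043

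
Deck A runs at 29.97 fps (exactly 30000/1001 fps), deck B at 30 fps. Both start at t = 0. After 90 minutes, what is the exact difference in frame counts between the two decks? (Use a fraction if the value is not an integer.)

90 min = 5400 s.
A emits 30000/1001 × 5400 = 162000000/1001 frames; B emits 30 × 5400 = 162000.
Difference = 162000/1001 frames (≈ 161.8382); B is ahead of A.

162000/1001 frames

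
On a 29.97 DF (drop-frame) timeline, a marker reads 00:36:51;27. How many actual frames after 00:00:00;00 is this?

As if non-drop at 30 labels/s: (0 × 3600 + 36 × 60 + 51) × 30 + 27 = 66357.
Minute boundaries passed: 36; those not divisible by 10: 36 − 3 = 33; dropped labels = 2 × 33 = 66.
Actual frame index = 66357 − 66 = 66291.

66291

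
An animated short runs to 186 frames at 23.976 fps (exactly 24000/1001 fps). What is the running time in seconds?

Running time = 186 / (24000/1001) = 7.75775 s.

7.75775 seconds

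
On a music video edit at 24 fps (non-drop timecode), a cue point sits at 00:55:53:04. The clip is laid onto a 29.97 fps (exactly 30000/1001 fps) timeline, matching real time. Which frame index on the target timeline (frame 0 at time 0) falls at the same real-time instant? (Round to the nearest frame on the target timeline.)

Source frame index: (0×3600 + 55×60 + 53) × 24 + 4 = 80476.
Real time: 80476 / (24) = 20119/6 s.
Target frame: (20119/6) × (30000/1001) = 9145000/91 ≈ 100494.505 → 100495.

frame 100495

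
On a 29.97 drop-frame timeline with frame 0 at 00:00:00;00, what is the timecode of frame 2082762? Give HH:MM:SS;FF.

19:18:14;28

Ten DF minutes hold 17982 frames, so frame 2082762 lies in block 115 (frames 2067930–2085911) with 14832 frames into that block.
The block's first minute is 1800 frames and the rest 1798 each; 14832 frames reaches minute 8, so 115 × 18 + 8 × 2 = 2086 labels have been skipped so far.
Adding those back, label number 2082762 + 2086 = 2084848 at 30 labels/s is 69494 s + 28 f = 19 h 18 min 14 s frame 28, i.e. 19:18:14;28.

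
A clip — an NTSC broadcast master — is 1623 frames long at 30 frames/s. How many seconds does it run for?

54.1 seconds

Running time = 1623 / (30) = 54.1 s.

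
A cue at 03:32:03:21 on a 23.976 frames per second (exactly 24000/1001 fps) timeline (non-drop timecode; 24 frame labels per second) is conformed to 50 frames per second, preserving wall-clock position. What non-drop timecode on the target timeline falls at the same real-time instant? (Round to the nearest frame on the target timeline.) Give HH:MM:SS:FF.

Source frame index: (3×3600 + 32×60 + 3) × 24 + 21 = 305373.
Real time: 305373 / (24000/1001) = 101892791/8000 s.
Target frame: (101892791/8000) × (50) = 101892791/160 ≈ 636829.944 → 636830.
At 50 labels/s: frame 636830 → 03:32:16:30.

03:32:16:30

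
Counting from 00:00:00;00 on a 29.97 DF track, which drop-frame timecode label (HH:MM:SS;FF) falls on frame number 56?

Each 10-minute DF block holds 10 × 60 × 30 − 9 × 2 = 17982 frames. 56 ÷ 17982 → 0 full blocks, remainder 56.
Within the partial block the first minute is 1800 frames and each further minute 1798, so 0 further minute boundaries passed. Total skipped labels = 18 × 0 + 2 × 0 = 0.
Non-drop label index = 56 + 0 = 56; at 30 labels/s that is 00:00:01:26, i.e. DF 00:00:01;26.

00:00:01;26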